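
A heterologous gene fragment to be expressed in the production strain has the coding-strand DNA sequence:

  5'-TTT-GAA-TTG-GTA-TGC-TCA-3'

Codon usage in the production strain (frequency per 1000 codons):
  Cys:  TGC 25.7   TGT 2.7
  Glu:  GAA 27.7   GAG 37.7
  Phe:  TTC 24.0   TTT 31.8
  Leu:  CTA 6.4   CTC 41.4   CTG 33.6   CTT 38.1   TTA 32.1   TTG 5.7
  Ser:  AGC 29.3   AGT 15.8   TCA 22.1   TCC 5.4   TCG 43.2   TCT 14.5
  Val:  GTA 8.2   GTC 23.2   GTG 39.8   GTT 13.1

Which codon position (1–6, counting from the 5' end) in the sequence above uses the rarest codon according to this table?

3

Codon 1 TTT (Phe): 31.8 per 1000.
Codon 2 GAA (Glu): 27.7 per 1000.
Codon 3 TTG (Leu): 5.7 per 1000.
Codon 4 GTA (Val): 8.2 per 1000.
Codon 5 TGC (Cys): 25.7 per 1000.
Codon 6 TCA (Ser): 22.1 per 1000.
Lowest frequency is 5.7 at codon 3.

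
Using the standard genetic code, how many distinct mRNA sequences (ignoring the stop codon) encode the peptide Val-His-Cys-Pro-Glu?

Val: 4 codons.
His: 2 codons.
Cys: 2 codons.
Pro: 4 codons.
Glu: 2 codons.
4 × 2 × 2 × 4 × 2 = 128.

128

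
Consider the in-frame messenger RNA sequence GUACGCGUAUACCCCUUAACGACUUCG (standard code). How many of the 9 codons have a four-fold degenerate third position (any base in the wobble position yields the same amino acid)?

Codon 1 GUA (Val): third position 4-fold.
Codon 2 CGC (Arg): third position 4-fold.
Codon 3 GUA (Val): third position 4-fold.
Codon 4 UAC (Tyr): third position 2-fold.
Codon 5 CCC (Pro): third position 4-fold.
Codon 6 UUA (Leu): third position 2-fold.
Codon 7 ACG (Thr): third position 4-fold.
Codon 8 ACU (Thr): third position 4-fold.
Codon 9 UCG (Ser): third position 4-fold.
Four-fold degenerate third positions: 7.

7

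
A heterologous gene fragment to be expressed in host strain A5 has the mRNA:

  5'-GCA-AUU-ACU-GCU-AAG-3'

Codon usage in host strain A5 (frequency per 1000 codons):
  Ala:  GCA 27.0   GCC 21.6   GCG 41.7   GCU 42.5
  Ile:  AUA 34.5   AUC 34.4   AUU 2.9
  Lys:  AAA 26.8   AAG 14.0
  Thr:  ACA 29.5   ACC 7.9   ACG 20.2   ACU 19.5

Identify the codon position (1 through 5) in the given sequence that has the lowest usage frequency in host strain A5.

Codon 1 GCA (Ala): 27.0 per 1000.
Codon 2 AUU (Ile): 2.9 per 1000.
Codon 3 ACU (Thr): 19.5 per 1000.
Codon 4 GCU (Ala): 42.5 per 1000.
Codon 5 AAG (Lys): 14.0 per 1000.
Lowest frequency is 2.9 at codon 2.

2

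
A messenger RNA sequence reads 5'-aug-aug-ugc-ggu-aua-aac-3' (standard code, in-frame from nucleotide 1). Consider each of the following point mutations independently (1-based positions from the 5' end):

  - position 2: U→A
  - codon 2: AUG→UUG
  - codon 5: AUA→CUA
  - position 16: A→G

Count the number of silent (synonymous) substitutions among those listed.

0

Codon 1: AUG (Met) → AAG (Lys) — missense.
Codon 2: AUG (Met) → UUG (Leu) — missense.
Codon 5: AUA (Ile) → CUA (Leu) — missense.
Codon 6: AAC (Asn) → GAC (Asp) — missense.
Synonymous: 0 of 4.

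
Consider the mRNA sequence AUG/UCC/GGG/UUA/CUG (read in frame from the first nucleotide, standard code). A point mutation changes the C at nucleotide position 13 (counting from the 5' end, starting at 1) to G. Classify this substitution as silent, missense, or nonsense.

missense

Position 13 falls in codon 5: CUG → Leu.
After the substitution the codon is GUG → Val.
Leu ≠ Val, so this is a missense mutation.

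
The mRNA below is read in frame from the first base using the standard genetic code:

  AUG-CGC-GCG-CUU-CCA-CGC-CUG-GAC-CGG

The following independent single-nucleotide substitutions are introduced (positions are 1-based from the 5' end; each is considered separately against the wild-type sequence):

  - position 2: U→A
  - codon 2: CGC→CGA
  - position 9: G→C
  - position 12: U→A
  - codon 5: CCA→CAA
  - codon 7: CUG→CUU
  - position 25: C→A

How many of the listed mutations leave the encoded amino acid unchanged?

5

Codon 1: AUG (Met) → AAG (Lys) — missense.
Codon 2: CGC (Arg) → CGA (Arg) — synonymous.
Codon 3: GCG (Ala) → GCC (Ala) — synonymous.
Codon 4: CUU (Leu) → CUA (Leu) — synonymous.
Codon 5: CCA (Pro) → CAA (Gln) — missense.
Codon 7: CUG (Leu) → CUU (Leu) — synonymous.
Codon 9: CGG (Arg) → AGG (Arg) — synonymous.
Synonymous: 5 of 7.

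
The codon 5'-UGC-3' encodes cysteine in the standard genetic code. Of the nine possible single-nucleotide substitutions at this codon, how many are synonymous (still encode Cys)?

1

Position 1: none → 0 synonymous.
Position 2: none → 0 synonymous.
Position 3: UGU → 1 synonymous.
Total: 0 + 0 + 1 = 1.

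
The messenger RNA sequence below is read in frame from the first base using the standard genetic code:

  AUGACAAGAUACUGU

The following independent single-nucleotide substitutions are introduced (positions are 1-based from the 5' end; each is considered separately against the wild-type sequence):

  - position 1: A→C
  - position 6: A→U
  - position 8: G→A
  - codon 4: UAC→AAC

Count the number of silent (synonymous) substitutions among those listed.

1

Codon 1: AUG (Met) → CUG (Leu) — missense.
Codon 2: ACA (Thr) → ACU (Thr) — synonymous.
Codon 3: AGA (Arg) → AAA (Lys) — missense.
Codon 4: UAC (Tyr) → AAC (Asn) — missense.
Synonymous: 1 of 4.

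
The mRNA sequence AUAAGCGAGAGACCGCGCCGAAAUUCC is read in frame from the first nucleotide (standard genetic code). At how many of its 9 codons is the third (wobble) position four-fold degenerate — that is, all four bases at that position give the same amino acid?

Codon 1 AUA (Ile): third position 3-fold.
Codon 2 AGC (Ser): third position 2-fold.
Codon 3 GAG (Glu): third position 2-fold.
Codon 4 AGA (Arg): third position 2-fold.
Codon 5 CCG (Pro): third position 4-fold.
Codon 6 CGC (Arg): third position 4-fold.
Codon 7 CGA (Arg): third position 4-fold.
Codon 8 AAU (Asn): third position 2-fold.
Codon 9 UCC (Ser): third position 4-fold.
Four-fold degenerate third positions: 4.

4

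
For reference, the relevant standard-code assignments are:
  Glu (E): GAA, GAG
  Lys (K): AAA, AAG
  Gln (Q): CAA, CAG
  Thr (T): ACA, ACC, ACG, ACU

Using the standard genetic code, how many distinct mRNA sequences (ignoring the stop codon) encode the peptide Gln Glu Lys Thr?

Gln: 2 codons.
Glu: 2 codons.
Lys: 2 codons.
Thr: 4 codons.
2 × 2 × 2 × 4 = 32.

32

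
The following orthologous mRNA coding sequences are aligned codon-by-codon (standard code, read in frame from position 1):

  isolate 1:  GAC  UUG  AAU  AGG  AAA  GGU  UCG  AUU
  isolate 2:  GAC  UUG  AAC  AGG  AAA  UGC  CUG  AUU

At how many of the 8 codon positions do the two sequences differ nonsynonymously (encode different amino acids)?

Codon 1: GAC Asp / GAC Asp — identical.
Codon 2: UUG Leu / UUG Leu — identical.
Codon 3: AAU Asn / AAC Asn — synonymous.
Codon 4: AGG Arg / AGG Arg — identical.
Codon 5: AAA Lys / AAA Lys — identical.
Codon 6: GGU Gly / UGC Cys — nonsynonymous.
Codon 7: UCG Ser / CUG Leu — nonsynonymous.
Codon 8: AUU Ile / AUU Ile — identical.
Nonsynonymous differences: 2.

2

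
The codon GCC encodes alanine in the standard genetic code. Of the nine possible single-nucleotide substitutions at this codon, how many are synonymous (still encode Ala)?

Position 1: none → 0 synonymous.
Position 2: none → 0 synonymous.
Position 3: GCU, GCA, GCG → 3 synonymous.
Total: 0 + 0 + 3 = 3.

3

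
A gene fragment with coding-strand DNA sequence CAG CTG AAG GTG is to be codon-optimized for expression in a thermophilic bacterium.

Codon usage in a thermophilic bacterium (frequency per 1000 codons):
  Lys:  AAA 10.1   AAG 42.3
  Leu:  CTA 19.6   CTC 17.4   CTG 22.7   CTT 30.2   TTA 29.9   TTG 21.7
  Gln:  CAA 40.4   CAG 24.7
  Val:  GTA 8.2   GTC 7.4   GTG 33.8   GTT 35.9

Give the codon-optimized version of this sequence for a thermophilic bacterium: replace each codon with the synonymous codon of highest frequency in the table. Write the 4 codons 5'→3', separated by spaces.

CAA CTT AAG GTT

Codon 1 (Gln): best is CAA at 40.4.
Codon 2 (Leu): best is CTT at 30.2.
Codon 3 (Lys): best is AAG at 42.3.
Codon 4 (Val): best is GTT at 35.9.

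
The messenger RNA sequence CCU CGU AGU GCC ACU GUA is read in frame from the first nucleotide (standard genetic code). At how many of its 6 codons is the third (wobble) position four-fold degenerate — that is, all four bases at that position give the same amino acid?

5

Codon 1 CCU (Pro): third position 4-fold.
Codon 2 CGU (Arg): third position 4-fold.
Codon 3 AGU (Ser): third position 2-fold.
Codon 4 GCC (Ala): third position 4-fold.
Codon 5 ACU (Thr): third position 4-fold.
Codon 6 GUA (Val): third position 4-fold.
Four-fold degenerate third positions: 5.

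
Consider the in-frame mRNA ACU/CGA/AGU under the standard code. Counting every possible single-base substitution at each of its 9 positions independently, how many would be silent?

Codon 1 (ACU, Thr): 3 synonymous substitutions.
Codon 2 (CGA, Arg): 4 synonymous substitutions.
Codon 3 (AGU, Ser): 1 synonymous substitution.
Total: 3 + 4 + 1 = 8.

8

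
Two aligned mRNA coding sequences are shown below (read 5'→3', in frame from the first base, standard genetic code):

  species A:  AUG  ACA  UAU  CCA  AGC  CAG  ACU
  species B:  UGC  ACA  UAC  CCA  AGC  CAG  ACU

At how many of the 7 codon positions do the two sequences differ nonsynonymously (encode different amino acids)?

Codon 1: AUG Met / UGC Cys — nonsynonymous.
Codon 2: ACA Thr / ACA Thr — identical.
Codon 3: UAU Tyr / UAC Tyr — synonymous.
Codon 4: CCA Pro / CCA Pro — identical.
Codon 5: AGC Ser / AGC Ser — identical.
Codon 6: CAG Gln / CAG Gln — identical.
Codon 7: ACU Thr / ACU Thr — identical.
Nonsynonymous differences: 1.

1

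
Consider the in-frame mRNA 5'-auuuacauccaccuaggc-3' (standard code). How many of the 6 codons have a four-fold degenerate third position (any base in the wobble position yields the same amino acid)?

2

Codon 1 AUU (Ile): third position 3-fold.
Codon 2 UAC (Tyr): third position 2-fold.
Codon 3 AUC (Ile): third position 3-fold.
Codon 4 CAC (His): third position 2-fold.
Codon 5 CUA (Leu): third position 4-fold.
Codon 6 GGC (Gly): third position 4-fold.
Four-fold degenerate third positions: 2.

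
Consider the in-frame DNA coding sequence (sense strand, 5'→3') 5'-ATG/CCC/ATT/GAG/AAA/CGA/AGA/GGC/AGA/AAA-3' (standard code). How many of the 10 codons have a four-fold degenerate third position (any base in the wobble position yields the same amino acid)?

Codon 1 ATG (Met): third position 1-fold.
Codon 2 CCC (Pro): third position 4-fold.
Codon 3 ATT (Ile): third position 3-fold.
Codon 4 GAG (Glu): third position 2-fold.
Codon 5 AAA (Lys): third position 2-fold.
Codon 6 CGA (Arg): third position 4-fold.
Codon 7 AGA (Arg): third position 2-fold.
Codon 8 GGC (Gly): third position 4-fold.
Codon 9 AGA (Arg): third position 2-fold.
Codon 10 AAA (Lys): third position 2-fold.
Four-fold degenerate third positions: 3.

3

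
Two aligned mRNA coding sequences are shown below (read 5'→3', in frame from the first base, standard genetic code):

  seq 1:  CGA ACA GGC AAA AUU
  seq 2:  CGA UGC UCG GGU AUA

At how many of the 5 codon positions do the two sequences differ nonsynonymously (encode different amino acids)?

3

Codon 1: CGA Arg / CGA Arg — identical.
Codon 2: ACA Thr / UGC Cys — nonsynonymous.
Codon 3: GGC Gly / UCG Ser — nonsynonymous.
Codon 4: AAA Lys / GGU Gly — nonsynonymous.
Codon 5: AUU Ile / AUA Ile — synonymous.
Nonsynonymous differences: 3.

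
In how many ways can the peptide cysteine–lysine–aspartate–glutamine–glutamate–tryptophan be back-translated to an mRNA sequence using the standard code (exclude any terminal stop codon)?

32

Cys: 2 codons.
Lys: 2 codons.
Asp: 2 codons.
Gln: 2 codons.
Glu: 2 codons.
Trp: 1 codon.
2 × 2 × 2 × 2 × 2 × 1 = 32.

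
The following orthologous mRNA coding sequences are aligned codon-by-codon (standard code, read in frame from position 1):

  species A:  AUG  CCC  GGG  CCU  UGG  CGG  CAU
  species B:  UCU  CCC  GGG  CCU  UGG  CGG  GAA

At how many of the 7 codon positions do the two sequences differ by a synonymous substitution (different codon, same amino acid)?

Codon 1: AUG Met / UCU Ser — nonsynonymous.
Codon 2: CCC Pro / CCC Pro — identical.
Codon 3: GGG Gly / GGG Gly — identical.
Codon 4: CCU Pro / CCU Pro — identical.
Codon 5: UGG Trp / UGG Trp — identical.
Codon 6: CGG Arg / CGG Arg — identical.
Codon 7: CAU His / GAA Glu — nonsynonymous.
Synonymous differences: 0.

0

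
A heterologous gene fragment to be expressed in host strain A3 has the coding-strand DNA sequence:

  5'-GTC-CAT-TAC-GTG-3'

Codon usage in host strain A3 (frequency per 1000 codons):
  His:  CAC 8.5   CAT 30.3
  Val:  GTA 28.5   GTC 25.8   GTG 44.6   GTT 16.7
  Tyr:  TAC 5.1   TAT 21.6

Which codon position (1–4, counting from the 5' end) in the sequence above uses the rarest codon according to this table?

3

Codon 1 GTC (Val): 25.8 per 1000.
Codon 2 CAT (His): 30.3 per 1000.
Codon 3 TAC (Tyr): 5.1 per 1000.
Codon 4 GTG (Val): 44.6 per 1000.
Lowest frequency is 5.1 at codon 3.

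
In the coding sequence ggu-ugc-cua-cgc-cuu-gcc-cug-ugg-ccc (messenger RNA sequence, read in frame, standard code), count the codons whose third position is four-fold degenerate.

Codon 1 GGU (Gly): third position 4-fold.
Codon 2 UGC (Cys): third position 2-fold.
Codon 3 CUA (Leu): third position 4-fold.
Codon 4 CGC (Arg): third position 4-fold.
Codon 5 CUU (Leu): third position 4-fold.
Codon 6 GCC (Ala): third position 4-fold.
Codon 7 CUG (Leu): third position 4-fold.
Codon 8 UGG (Trp): third position 1-fold.
Codon 9 CCC (Pro): third position 4-fold.
Four-fold degenerate third positions: 7.

7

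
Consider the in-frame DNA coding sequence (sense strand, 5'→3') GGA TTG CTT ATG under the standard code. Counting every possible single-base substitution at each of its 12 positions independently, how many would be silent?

8

Codon 1 (GGA, Gly): 3 synonymous substitutions.
Codon 2 (TTG, Leu): 2 synonymous substitutions.
Codon 3 (CTT, Leu): 3 synonymous substitutions.
Codon 4 (ATG, Met): 0 synonymous substitutions.
Total: 3 + 2 + 3 + 0 = 8.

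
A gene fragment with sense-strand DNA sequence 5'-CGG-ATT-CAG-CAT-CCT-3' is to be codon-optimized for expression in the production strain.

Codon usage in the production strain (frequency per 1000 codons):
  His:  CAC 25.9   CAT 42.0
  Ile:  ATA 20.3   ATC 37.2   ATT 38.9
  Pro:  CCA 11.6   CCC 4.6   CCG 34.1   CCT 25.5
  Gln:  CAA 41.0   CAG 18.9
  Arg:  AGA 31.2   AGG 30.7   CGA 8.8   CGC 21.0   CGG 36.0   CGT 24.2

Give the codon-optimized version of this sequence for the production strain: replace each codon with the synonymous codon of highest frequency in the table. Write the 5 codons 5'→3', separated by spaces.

CGG ATT CAA CAT CCG

Codon 1 (Arg): best is CGG at 36.0.
Codon 2 (Ile): best is ATT at 38.9.
Codon 3 (Gln): best is CAA at 41.0.
Codon 4 (His): best is CAT at 42.0.
Codon 5 (Pro): best is CCG at 34.1.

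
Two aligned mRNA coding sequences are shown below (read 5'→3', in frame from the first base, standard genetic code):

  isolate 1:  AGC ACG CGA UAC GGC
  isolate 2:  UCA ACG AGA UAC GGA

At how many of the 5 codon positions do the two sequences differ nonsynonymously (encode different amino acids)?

0

Codon 1: AGC Ser / UCA Ser — synonymous.
Codon 2: ACG Thr / ACG Thr — identical.
Codon 3: CGA Arg / AGA Arg — synonymous.
Codon 4: UAC Tyr / UAC Tyr — identical.
Codon 5: GGC Gly / GGA Gly — synonymous.
Nonsynonymous differences: 0.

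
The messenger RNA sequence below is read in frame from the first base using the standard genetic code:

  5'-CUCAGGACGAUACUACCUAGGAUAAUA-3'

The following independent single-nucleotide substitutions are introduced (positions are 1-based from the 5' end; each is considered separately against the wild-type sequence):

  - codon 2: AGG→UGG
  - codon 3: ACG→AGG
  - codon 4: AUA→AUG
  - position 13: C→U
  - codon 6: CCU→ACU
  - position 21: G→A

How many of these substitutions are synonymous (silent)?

Codon 2: AGG (Arg) → UGG (Trp) — missense.
Codon 3: ACG (Thr) → AGG (Arg) — missense.
Codon 4: AUA (Ile) → AUG (Met) — missense.
Codon 5: CUA (Leu) → UUA (Leu) — synonymous.
Codon 6: CCU (Pro) → ACU (Thr) — missense.
Codon 7: AGG (Arg) → AGA (Arg) — synonymous.
Synonymous: 2 of 6.

2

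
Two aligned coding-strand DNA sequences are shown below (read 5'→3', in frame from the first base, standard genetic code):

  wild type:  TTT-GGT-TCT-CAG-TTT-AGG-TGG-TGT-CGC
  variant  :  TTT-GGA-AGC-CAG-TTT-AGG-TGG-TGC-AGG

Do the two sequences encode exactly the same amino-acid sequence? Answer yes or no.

Codon 1: TTT Phe / TTT Phe — identical.
Codon 2: GGT Gly / GGA Gly — synonymous.
Codon 3: TCT Ser / AGC Ser — synonymous.
Codon 4: CAG Gln / CAG Gln — identical.
Codon 5: TTT Phe / TTT Phe — identical.
Codon 6: AGG Arg / AGG Arg — identical.
Codon 7: TGG Trp / TGG Trp — identical.
Codon 8: TGT Cys / TGC Cys — synonymous.
Codon 9: CGC Arg / AGG Arg — synonymous.
Nonsynonymous differences: 0 → same protein.

yes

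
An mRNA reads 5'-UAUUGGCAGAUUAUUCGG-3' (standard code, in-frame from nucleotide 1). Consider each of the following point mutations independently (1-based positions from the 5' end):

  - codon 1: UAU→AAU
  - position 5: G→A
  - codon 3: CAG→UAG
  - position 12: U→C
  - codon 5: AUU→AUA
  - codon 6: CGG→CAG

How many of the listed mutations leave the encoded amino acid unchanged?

Codon 1: UAU (Tyr) → AAU (Asn) — missense.
Codon 2: UGG (Trp) → UAG (Stop) — nonsense.
Codon 3: CAG (Gln) → UAG (Stop) — nonsense.
Codon 4: AUU (Ile) → AUC (Ile) — synonymous.
Codon 5: AUU (Ile) → AUA (Ile) — synonymous.
Codon 6: CGG (Arg) → CAG (Gln) — missense.
Synonymous: 2 of 6.

2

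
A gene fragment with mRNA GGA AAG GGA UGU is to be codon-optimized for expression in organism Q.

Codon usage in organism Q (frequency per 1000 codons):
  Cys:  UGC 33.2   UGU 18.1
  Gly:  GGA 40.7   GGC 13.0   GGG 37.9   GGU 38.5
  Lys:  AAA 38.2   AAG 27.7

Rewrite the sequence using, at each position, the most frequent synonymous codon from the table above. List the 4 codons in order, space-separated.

GGA AAA GGA UGC

Codon 1 (Gly): best is GGA at 40.7.
Codon 2 (Lys): best is AAA at 38.2.
Codon 3 (Gly): best is GGA at 40.7.
Codon 4 (Cys): best is UGC at 33.2.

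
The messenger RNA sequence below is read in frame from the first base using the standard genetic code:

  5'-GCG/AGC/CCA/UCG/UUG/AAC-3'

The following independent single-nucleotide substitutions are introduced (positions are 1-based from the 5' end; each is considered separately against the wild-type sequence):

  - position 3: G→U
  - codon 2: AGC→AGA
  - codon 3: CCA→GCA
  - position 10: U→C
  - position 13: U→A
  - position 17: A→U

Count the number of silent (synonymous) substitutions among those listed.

Codon 1: GCG (Ala) → GCU (Ala) — synonymous.
Codon 2: AGC (Ser) → AGA (Arg) — missense.
Codon 3: CCA (Pro) → GCA (Ala) — missense.
Codon 4: UCG (Ser) → CCG (Pro) — missense.
Codon 5: UUG (Leu) → AUG (Met) — missense.
Codon 6: AAC (Asn) → AUC (Ile) — missense.
Synonymous: 1 of 6.

1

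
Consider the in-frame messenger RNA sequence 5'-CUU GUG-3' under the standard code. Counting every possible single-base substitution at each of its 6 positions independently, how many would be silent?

6

Codon 1 (CUU, Leu): 3 synonymous substitutions.
Codon 2 (GUG, Val): 3 synonymous substitutions.
Total: 3 + 3 = 6.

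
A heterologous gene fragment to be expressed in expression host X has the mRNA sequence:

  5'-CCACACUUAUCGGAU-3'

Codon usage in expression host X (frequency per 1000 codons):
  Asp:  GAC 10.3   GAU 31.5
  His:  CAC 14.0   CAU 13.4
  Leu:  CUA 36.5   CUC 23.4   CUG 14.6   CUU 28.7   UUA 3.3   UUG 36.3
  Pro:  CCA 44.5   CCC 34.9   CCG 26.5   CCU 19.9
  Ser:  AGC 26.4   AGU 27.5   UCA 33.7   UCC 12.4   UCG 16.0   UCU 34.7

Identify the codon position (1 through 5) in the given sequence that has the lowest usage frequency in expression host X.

Codon 1 CCA (Pro): 44.5 per 1000.
Codon 2 CAC (His): 14.0 per 1000.
Codon 3 UUA (Leu): 3.3 per 1000.
Codon 4 UCG (Ser): 16.0 per 1000.
Codon 5 GAU (Asp): 31.5 per 1000.
Lowest frequency is 3.3 at codon 3.

3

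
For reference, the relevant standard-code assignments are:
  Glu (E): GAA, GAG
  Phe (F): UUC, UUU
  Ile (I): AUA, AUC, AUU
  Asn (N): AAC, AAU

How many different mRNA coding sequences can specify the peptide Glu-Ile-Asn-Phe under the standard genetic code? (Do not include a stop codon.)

24

Glu: 2 codons.
Ile: 3 codons.
Asn: 2 codons.
Phe: 2 codons.
2 × 3 × 2 × 2 = 24.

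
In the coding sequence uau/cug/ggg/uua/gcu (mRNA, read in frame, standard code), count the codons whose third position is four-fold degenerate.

3

Codon 1 UAU (Tyr): third position 2-fold.
Codon 2 CUG (Leu): third position 4-fold.
Codon 3 GGG (Gly): third position 4-fold.
Codon 4 UUA (Leu): third position 2-fold.
Codon 5 GCU (Ala): third position 4-fold.
Four-fold degenerate third positions: 3.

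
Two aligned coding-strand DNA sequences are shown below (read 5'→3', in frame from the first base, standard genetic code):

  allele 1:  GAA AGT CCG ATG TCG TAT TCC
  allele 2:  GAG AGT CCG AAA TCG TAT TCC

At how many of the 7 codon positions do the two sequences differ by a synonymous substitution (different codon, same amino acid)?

Codon 1: GAA Glu / GAG Glu — synonymous.
Codon 2: AGT Ser / AGT Ser — identical.
Codon 3: CCG Pro / CCG Pro — identical.
Codon 4: ATG Met / AAA Lys — nonsynonymous.
Codon 5: TCG Ser / TCG Ser — identical.
Codon 6: TAT Tyr / TAT Tyr — identical.
Codon 7: TCC Ser / TCC Ser — identical.
Synonymous differences: 1.

1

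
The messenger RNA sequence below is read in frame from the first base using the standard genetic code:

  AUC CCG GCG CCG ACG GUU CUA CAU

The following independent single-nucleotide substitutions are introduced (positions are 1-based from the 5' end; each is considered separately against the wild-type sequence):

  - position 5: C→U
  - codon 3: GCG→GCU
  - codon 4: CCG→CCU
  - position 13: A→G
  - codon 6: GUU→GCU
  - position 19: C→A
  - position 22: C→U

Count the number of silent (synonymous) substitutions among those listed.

2

Codon 2: CCG (Pro) → CUG (Leu) — missense.
Codon 3: GCG (Ala) → GCU (Ala) — synonymous.
Codon 4: CCG (Pro) → CCU (Pro) — synonymous.
Codon 5: ACG (Thr) → GCG (Ala) — missense.
Codon 6: GUU (Val) → GCU (Ala) — missense.
Codon 7: CUA (Leu) → AUA (Ile) — missense.
Codon 8: CAU (His) → UAU (Tyr) — missense.
Synonymous: 2 of 7.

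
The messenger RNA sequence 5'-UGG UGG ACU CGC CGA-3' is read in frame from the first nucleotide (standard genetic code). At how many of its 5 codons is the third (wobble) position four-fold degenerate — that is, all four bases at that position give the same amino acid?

3

Codon 1 UGG (Trp): third position 1-fold.
Codon 2 UGG (Trp): third position 1-fold.
Codon 3 ACU (Thr): third position 4-fold.
Codon 4 CGC (Arg): third position 4-fold.
Codon 5 CGA (Arg): third position 4-fold.
Four-fold degenerate third positions: 3.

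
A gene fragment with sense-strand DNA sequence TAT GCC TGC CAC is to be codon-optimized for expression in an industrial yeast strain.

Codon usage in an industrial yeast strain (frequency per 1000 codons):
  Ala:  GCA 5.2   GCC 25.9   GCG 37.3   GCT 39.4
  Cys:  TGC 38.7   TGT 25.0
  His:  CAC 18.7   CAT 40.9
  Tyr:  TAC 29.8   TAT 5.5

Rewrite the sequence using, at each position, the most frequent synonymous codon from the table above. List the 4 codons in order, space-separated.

Codon 1 (Tyr): best is TAC at 29.8.
Codon 2 (Ala): best is GCT at 39.4.
Codon 3 (Cys): best is TGC at 38.7.
Codon 4 (His): best is CAT at 40.9.

TAC GCT TGC CAT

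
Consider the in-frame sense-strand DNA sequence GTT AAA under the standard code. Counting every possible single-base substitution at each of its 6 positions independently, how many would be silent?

4

Codon 1 (GTT, Val): 3 synonymous substitutions.
Codon 2 (AAA, Lys): 1 synonymous substitution.
Total: 3 + 1 = 4.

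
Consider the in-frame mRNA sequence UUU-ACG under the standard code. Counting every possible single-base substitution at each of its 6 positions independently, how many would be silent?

4

Codon 1 (UUU, Phe): 1 synonymous substitution.
Codon 2 (ACG, Thr): 3 synonymous substitutions.
Total: 1 + 3 = 4.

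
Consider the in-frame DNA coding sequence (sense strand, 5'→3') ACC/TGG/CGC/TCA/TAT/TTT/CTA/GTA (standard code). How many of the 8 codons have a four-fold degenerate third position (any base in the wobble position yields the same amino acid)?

Codon 1 ACC (Thr): third position 4-fold.
Codon 2 TGG (Trp): third position 1-fold.
Codon 3 CGC (Arg): third position 4-fold.
Codon 4 TCA (Ser): third position 4-fold.
Codon 5 TAT (Tyr): third position 2-fold.
Codon 6 TTT (Phe): third position 2-fold.
Codon 7 CTA (Leu): third position 4-fold.
Codon 8 GTA (Val): third position 4-fold.
Four-fold degenerate third positions: 5.

5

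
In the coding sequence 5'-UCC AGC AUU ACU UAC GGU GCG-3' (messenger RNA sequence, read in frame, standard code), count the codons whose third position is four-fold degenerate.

Codon 1 UCC (Ser): third position 4-fold.
Codon 2 AGC (Ser): third position 2-fold.
Codon 3 AUU (Ile): third position 3-fold.
Codon 4 ACU (Thr): third position 4-fold.
Codon 5 UAC (Tyr): third position 2-fold.
Codon 6 GGU (Gly): third position 4-fold.
Codon 7 GCG (Ala): third position 4-fold.
Four-fold degenerate third positions: 4.

4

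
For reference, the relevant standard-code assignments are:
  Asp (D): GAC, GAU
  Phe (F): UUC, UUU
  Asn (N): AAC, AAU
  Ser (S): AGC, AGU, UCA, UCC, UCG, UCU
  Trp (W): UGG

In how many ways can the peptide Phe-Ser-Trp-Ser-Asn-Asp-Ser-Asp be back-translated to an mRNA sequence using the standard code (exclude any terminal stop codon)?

Phe: 2 codons.
Ser: 6 codons.
Trp: 1 codon.
Ser: 6 codons.
Asn: 2 codons.
Asp: 2 codons.
Ser: 6 codons.
Asp: 2 codons.
2 × 6 × 1 × 6 × 2 × 2 × 6 × 2 = 3456.

3456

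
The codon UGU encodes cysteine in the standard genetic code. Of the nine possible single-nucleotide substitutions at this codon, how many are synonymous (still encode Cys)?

Position 1: none → 0 synonymous.
Position 2: none → 0 synonymous.
Position 3: UGC → 1 synonymous.
Total: 0 + 0 + 1 = 1.

1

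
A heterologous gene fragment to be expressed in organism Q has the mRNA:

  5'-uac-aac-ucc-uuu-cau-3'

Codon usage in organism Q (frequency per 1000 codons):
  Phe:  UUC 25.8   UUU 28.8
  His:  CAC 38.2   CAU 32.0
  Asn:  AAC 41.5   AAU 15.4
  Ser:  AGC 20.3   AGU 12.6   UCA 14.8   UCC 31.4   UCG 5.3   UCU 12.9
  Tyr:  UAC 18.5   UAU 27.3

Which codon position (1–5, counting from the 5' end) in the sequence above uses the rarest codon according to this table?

Codon 1 UAC (Tyr): 18.5 per 1000.
Codon 2 AAC (Asn): 41.5 per 1000.
Codon 3 UCC (Ser): 31.4 per 1000.
Codon 4 UUU (Phe): 28.8 per 1000.
Codon 5 CAU (His): 32.0 per 1000.
Lowest frequency is 18.5 at codon 1.

1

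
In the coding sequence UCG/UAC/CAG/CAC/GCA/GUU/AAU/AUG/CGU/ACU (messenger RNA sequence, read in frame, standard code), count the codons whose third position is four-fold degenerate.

5

Codon 1 UCG (Ser): third position 4-fold.
Codon 2 UAC (Tyr): third position 2-fold.
Codon 3 CAG (Gln): third position 2-fold.
Codon 4 CAC (His): third position 2-fold.
Codon 5 GCA (Ala): third position 4-fold.
Codon 6 GUU (Val): third position 4-fold.
Codon 7 AAU (Asn): third position 2-fold.
Codon 8 AUG (Met): third position 1-fold.
Codon 9 CGU (Arg): third position 4-fold.
Codon 10 ACU (Thr): third position 4-fold.
Four-fold degenerate third positions: 5.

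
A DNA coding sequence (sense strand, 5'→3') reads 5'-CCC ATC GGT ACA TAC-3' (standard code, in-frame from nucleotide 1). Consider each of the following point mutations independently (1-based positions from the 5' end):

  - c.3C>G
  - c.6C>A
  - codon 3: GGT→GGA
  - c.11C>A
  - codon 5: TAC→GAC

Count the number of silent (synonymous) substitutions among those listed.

Codon 1: CCC (Pro) → CCG (Pro) — synonymous.
Codon 2: ATC (Ile) → ATA (Ile) — synonymous.
Codon 3: GGT (Gly) → GGA (Gly) — synonymous.
Codon 4: ACA (Thr) → AAA (Lys) — missense.
Codon 5: TAC (Tyr) → GAC (Asp) — missense.
Synonymous: 3 of 5.

3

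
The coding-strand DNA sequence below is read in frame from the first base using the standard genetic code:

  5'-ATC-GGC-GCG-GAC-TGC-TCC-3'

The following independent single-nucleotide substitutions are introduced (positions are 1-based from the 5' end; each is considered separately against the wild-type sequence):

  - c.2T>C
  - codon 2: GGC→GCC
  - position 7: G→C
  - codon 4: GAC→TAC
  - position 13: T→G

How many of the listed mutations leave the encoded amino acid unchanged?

Codon 1: ATC (Ile) → ACC (Thr) — missense.
Codon 2: GGC (Gly) → GCC (Ala) — missense.
Codon 3: GCG (Ala) → CCG (Pro) — missense.
Codon 4: GAC (Asp) → TAC (Tyr) — missense.
Codon 5: TGC (Cys) → GGC (Gly) — missense.
Synonymous: 0 of 5.

0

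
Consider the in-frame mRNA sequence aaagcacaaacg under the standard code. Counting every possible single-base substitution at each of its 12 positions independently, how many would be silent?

Codon 1 (AAA, Lys): 1 synonymous substitution.
Codon 2 (GCA, Ala): 3 synonymous substitutions.
Codon 3 (CAA, Gln): 1 synonymous substitution.
Codon 4 (ACG, Thr): 3 synonymous substitutions.
Total: 1 + 3 + 1 + 3 = 8.

8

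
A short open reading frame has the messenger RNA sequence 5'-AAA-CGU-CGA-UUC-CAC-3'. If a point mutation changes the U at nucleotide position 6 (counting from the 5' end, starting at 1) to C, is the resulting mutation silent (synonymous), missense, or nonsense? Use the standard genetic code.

Position 6 falls in codon 2: CGU → Arg.
After the substitution the codon is CGC → Arg.
Both encode Arg, so the change is synonymous.

silent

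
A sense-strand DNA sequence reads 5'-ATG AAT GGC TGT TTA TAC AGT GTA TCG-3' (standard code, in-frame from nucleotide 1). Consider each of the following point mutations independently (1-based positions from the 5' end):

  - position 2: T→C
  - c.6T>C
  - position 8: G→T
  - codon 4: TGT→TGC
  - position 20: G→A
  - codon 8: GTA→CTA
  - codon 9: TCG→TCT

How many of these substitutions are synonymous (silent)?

3

Codon 1: ATG (Met) → ACG (Thr) — missense.
Codon 2: AAT (Asn) → AAC (Asn) — synonymous.
Codon 3: GGC (Gly) → GTC (Val) — missense.
Codon 4: TGT (Cys) → TGC (Cys) — synonymous.
Codon 7: AGT (Ser) → AAT (Asn) — missense.
Codon 8: GTA (Val) → CTA (Leu) — missense.
Codon 9: TCG (Ser) → TCT (Ser) — synonymous.
Synonymous: 3 of 7.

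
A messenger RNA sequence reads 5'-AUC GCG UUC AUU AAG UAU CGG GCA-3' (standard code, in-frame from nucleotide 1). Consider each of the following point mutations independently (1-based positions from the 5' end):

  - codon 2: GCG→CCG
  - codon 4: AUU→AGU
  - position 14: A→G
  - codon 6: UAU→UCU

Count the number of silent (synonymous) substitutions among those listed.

Codon 2: GCG (Ala) → CCG (Pro) — missense.
Codon 4: AUU (Ile) → AGU (Ser) — missense.
Codon 5: AAG (Lys) → AGG (Arg) — missense.
Codon 6: UAU (Tyr) → UCU (Ser) — missense.
Synonymous: 0 of 4.

0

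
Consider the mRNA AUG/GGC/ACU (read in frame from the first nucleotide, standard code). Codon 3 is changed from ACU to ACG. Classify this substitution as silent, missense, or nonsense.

silent

Position 9 falls in codon 3: ACU → Thr.
After the substitution the codon is ACG → Thr.
Both encode Thr, so the change is synonymous.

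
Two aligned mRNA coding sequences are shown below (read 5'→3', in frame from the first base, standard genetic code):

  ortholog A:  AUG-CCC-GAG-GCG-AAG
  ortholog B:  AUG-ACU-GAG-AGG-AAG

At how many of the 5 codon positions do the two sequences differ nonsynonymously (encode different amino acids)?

2

Codon 1: AUG Met / AUG Met — identical.
Codon 2: CCC Pro / ACU Thr — nonsynonymous.
Codon 3: GAG Glu / GAG Glu — identical.
Codon 4: GCG Ala / AGG Arg — nonsynonymous.
Codon 5: AAG Lys / AAG Lys — identical.
Nonsynonymous differences: 2.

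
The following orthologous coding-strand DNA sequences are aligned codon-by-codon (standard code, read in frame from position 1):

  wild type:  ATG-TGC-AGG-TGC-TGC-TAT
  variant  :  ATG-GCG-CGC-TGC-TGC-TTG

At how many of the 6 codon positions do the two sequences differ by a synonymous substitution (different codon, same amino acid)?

1

Codon 1: ATG Met / ATG Met — identical.
Codon 2: TGC Cys / GCG Ala — nonsynonymous.
Codon 3: AGG Arg / CGC Arg — synonymous.
Codon 4: TGC Cys / TGC Cys — identical.
Codon 5: TGC Cys / TGC Cys — identical.
Codon 6: TAT Tyr / TTG Leu — nonsynonymous.
Synonymous differences: 1.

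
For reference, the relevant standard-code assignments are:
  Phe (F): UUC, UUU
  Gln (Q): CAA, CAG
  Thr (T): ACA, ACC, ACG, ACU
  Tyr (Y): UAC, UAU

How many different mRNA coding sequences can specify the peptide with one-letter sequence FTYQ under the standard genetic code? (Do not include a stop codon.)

32

Phe: 2 codons.
Thr: 4 codons.
Tyr: 2 codons.
Gln: 2 codons.
2 × 4 × 2 × 2 = 32.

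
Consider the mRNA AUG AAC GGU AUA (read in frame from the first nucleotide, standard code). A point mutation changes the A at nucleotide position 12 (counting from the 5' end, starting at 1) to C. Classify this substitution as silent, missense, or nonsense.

Position 12 falls in codon 4: AUA → Ile.
After the substitution the codon is AUC → Ile.
Both encode Ile, so the change is synonymous.

silent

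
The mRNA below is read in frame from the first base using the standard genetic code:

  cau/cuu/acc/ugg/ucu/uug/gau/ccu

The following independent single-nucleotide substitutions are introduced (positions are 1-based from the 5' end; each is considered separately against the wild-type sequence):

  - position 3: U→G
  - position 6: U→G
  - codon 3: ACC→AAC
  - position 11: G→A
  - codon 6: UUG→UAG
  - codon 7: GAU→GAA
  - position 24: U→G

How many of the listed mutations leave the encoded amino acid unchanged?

Codon 1: CAU (His) → CAG (Gln) — missense.
Codon 2: CUU (Leu) → CUG (Leu) — synonymous.
Codon 3: ACC (Thr) → AAC (Asn) — missense.
Codon 4: UGG (Trp) → UAG (Stop) — nonsense.
Codon 6: UUG (Leu) → UAG (Stop) — nonsense.
Codon 7: GAU (Asp) → GAA (Glu) — missense.
Codon 8: CCU (Pro) → CCG (Pro) — synonymous.
Synonymous: 2 of 7.

2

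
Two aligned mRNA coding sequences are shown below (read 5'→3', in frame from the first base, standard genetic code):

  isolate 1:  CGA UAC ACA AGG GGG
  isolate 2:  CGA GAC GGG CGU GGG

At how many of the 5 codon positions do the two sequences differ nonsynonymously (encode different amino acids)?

Codon 1: CGA Arg / CGA Arg — identical.
Codon 2: UAC Tyr / GAC Asp — nonsynonymous.
Codon 3: ACA Thr / GGG Gly — nonsynonymous.
Codon 4: AGG Arg / CGU Arg — synonymous.
Codon 5: GGG Gly / GGG Gly — identical.
Nonsynonymous differences: 2.

2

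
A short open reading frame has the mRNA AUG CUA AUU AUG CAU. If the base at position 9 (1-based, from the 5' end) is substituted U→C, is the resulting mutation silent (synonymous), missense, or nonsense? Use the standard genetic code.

silent

Position 9 falls in codon 3: AUU → Ile.
After the substitution the codon is AUC → Ile.
Both encode Ile, so the change is synonymous.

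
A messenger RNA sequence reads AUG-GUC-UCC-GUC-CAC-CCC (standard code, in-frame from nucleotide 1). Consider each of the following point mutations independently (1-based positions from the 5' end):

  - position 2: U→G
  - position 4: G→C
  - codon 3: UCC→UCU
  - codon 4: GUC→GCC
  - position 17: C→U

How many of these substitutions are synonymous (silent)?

1

Codon 1: AUG (Met) → AGG (Arg) — missense.
Codon 2: GUC (Val) → CUC (Leu) — missense.
Codon 3: UCC (Ser) → UCU (Ser) — synonymous.
Codon 4: GUC (Val) → GCC (Ala) — missense.
Codon 6: CCC (Pro) → CUC (Leu) — missense.
Synonymous: 1 of 5.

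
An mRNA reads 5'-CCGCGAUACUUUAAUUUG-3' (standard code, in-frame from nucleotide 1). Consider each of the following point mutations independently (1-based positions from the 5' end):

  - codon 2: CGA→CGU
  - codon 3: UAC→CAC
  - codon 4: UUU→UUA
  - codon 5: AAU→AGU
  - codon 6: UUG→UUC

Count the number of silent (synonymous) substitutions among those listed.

Codon 2: CGA (Arg) → CGU (Arg) — synonymous.
Codon 3: UAC (Tyr) → CAC (His) — missense.
Codon 4: UUU (Phe) → UUA (Leu) — missense.
Codon 5: AAU (Asn) → AGU (Ser) — missense.
Codon 6: UUG (Leu) → UUC (Phe) — missense.
Synonymous: 1 of 5.

1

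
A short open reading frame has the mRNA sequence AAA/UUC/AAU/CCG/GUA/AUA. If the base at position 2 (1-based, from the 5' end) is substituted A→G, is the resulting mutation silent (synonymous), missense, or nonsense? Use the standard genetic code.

missense

Position 2 falls in codon 1: AAA → Lys.
After the substitution the codon is AGA → Arg.
Lys ≠ Arg, so this is a missense mutation.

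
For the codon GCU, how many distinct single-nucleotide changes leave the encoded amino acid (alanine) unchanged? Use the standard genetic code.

3

Position 1: none → 0 synonymous.
Position 2: none → 0 synonymous.
Position 3: GCC, GCA, GCG → 3 synonymous.
Total: 0 + 0 + 3 = 3.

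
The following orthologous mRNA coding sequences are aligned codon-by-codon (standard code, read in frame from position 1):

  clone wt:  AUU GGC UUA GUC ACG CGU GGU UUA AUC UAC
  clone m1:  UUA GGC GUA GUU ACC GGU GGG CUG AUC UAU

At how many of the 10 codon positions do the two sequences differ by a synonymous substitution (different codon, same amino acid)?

Codon 1: AUU Ile / UUA Leu — nonsynonymous.
Codon 2: GGC Gly / GGC Gly — identical.
Codon 3: UUA Leu / GUA Val — nonsynonymous.
Codon 4: GUC Val / GUU Val — synonymous.
Codon 5: ACG Thr / ACC Thr — synonymous.
Codon 6: CGU Arg / GGU Gly — nonsynonymous.
Codon 7: GGU Gly / GGG Gly — synonymous.
Codon 8: UUA Leu / CUG Leu — synonymous.
Codon 9: AUC Ile / AUC Ile — identical.
Codon 10: UAC Tyr / UAU Tyr — synonymous.
Synonymous differences: 5.

5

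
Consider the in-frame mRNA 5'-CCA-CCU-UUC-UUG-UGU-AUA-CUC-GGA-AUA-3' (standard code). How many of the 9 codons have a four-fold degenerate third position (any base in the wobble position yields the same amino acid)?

Codon 1 CCA (Pro): third position 4-fold.
Codon 2 CCU (Pro): third position 4-fold.
Codon 3 UUC (Phe): third position 2-fold.
Codon 4 UUG (Leu): third position 2-fold.
Codon 5 UGU (Cys): third position 2-fold.
Codon 6 AUA (Ile): third position 3-fold.
Codon 7 CUC (Leu): third position 4-fold.
Codon 8 GGA (Gly): third position 4-fold.
Codon 9 AUA (Ile): third position 3-fold.
Four-fold degenerate third positions: 4.

4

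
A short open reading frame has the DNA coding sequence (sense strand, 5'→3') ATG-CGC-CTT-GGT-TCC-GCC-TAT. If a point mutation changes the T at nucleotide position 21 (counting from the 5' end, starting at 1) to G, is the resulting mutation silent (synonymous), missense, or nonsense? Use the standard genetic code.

nonsense

Position 21 falls in codon 7: TAT → Tyr.
After the substitution the codon is TAG → Stop.
The new codon is a stop codon, so this is a nonsense mutation.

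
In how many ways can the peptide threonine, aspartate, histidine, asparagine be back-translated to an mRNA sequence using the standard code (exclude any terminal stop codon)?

32

Thr: 4 codons.
Asp: 2 codons.
His: 2 codons.
Asn: 2 codons.
4 × 2 × 2 × 2 = 32.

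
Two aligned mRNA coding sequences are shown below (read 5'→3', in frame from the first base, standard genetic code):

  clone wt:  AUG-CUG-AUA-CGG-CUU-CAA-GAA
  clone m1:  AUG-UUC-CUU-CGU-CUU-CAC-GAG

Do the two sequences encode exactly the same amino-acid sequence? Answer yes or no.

Codon 1: AUG Met / AUG Met — identical.
Codon 2: CUG Leu / UUC Phe — nonsynonymous.
Codon 3: AUA Ile / CUU Leu — nonsynonymous.
Codon 4: CGG Arg / CGU Arg — synonymous.
Codon 5: CUU Leu / CUU Leu — identical.
Codon 6: CAA Gln / CAC His — nonsynonymous.
Codon 7: GAA Glu / GAG Glu — synonymous.
Nonsynonymous differences: 3 → different protein.

no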